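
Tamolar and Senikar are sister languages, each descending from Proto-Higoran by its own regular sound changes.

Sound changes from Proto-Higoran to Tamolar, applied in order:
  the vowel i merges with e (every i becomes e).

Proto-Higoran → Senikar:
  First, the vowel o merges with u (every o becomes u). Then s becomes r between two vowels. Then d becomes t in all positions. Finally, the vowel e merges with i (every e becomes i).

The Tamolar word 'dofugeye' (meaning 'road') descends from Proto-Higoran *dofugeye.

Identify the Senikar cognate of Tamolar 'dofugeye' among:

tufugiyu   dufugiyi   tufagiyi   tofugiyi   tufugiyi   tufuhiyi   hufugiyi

Senikar: *dofugeye
  dofugeye → dufugeye   [vowel merger]
  dufugeye (rule 2 does not apply)
  dufugeye → tufugeye   [unconditioned shift]
  tufugeye → tufugiyi   [vowel merger]
  giving Senikar tufugiyi.
Only 'tufugiyi' matches the regular Senikar development of *dofugeye.

tufugiyi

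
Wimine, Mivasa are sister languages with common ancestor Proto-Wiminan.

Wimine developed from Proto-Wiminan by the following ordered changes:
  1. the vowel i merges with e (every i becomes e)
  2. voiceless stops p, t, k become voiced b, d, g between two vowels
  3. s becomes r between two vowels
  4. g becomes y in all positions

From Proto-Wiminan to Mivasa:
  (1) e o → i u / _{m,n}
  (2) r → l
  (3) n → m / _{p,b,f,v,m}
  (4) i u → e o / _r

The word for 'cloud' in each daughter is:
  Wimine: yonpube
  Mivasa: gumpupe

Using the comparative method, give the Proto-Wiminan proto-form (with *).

*gonpupe

Position 1: Wimine has y, Mivasa has g. Mivasa preserves g here (none of its changes turn any other segment into g), so the proto-segment is *g.
Position 3: Wimine has n, Mivasa has m. Wimine preserves n here (none of its changes turn any other segment into n), so the proto-segment is *n.
This points to *gonpupe. Verify forward in each daughter:
Wimine: *gonpupe > gonpube > yonpube  (by intervocalic voicing, unconditioned shift)
Mivasa: *gonpupe > gunpupe > gumpupe  (by pre-nasal raising, nasal place assimilation)
Only *gonpupe yields all of Wimine yonpube, Mivasa gumpupe.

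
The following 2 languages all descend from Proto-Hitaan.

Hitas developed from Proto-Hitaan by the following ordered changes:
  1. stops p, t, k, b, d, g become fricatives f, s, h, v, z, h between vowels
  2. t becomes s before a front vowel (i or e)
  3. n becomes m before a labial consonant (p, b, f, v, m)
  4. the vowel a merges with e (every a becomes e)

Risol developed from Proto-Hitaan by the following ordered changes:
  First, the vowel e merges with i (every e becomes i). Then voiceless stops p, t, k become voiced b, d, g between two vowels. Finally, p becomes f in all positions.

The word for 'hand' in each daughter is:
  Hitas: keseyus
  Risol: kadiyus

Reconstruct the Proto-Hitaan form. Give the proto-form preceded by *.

Position 3: Hitas has s, Risol has d. Taking the neighbouring segments as reconstructed: Hitas s could go back to *t or *s; Risol d could go back to *t or *d — the one source consistent with every daughter is *t.
Position 2: Hitas has e, Risol has a. Risol preserves a here (none of its changes turn any other segment into a), so the proto-segment is *a.
Continuing position by position gives *kateyus; check it forward:
Hitas: *kateyus
  kateyus → kaseyus   [intervocalic lenition]
  kaseyus (rule 2 does not apply)
  kaseyus (rule 3 does not apply)
  kaseyus → keseyus   [vowel merger]
  giving Hitas keseyus.
Risol: *kateyus > katiyus > kadiyus  (by vowel merger, intervocalic voicing)
*kateyus is the unique common source.

*kateyus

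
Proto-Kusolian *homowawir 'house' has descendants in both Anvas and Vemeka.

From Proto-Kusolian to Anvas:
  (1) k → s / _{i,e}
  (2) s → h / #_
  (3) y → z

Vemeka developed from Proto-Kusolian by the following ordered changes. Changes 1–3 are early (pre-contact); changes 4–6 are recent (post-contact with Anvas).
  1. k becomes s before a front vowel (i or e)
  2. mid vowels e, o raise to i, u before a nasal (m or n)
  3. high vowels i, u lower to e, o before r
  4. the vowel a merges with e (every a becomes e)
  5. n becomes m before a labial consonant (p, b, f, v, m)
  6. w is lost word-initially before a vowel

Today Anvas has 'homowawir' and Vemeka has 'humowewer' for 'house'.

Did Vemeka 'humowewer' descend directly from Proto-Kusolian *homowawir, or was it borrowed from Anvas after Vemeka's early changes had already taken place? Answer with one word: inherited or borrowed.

inherited

If inherited, *homowawir would pass through all of Vemeka's changes:
Vemeka: *homowawir > humowawir > humowawer > humowewer  (by pre-nasal raising, pre-rhotic lowering, vowel merger)
If borrowed from Anvas 'homowawir' after the early changes, it would undergo only the recent ones:
  rule 4 (vowel merger): homowawir → homowewir
  rule 5 (nasal place assimilation): no change (homowewir)
  rule 6 (glide loss): no change (homowewir)
  ⇒ as a loan: homowewir
Vemeka 'humowewer' matches the inherited outcome exactly, so it is an inherited cognate, not a loan.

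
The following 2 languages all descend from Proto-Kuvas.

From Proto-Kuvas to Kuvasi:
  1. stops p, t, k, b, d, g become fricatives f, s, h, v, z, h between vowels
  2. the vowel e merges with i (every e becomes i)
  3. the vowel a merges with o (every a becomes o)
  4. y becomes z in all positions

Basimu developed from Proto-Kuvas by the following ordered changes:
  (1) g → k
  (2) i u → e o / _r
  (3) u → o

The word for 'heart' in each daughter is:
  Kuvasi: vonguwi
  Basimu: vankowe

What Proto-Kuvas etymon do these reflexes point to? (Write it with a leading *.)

*vanguwe

Position 2: Kuvasi has o, Basimu has a. Basimu preserves a here (none of its changes turn any other segment into a), so the proto-segment is *a.
Position 4: Kuvasi has g, Basimu has k. Kuvasi preserves g here (none of its changes turn any other segment into g), so the proto-segment is *g.
Position 5: Kuvasi has u, Basimu has o. Kuvasi preserves u here (none of its changes turn any other segment into u), so the proto-segment is *u.
Verify the candidate proto-form against each daughter:
Kuvasi: *vanguwe > vanguwi > vonguwi  (by vowel merger, vowel merger)
Basimu: *vanguwe
  vanguwe → vankuwe   [unconditioned shift]
  vankuwe (rule 2 does not apply)
  vankuwe → vankowe   [vowel merger]
  giving Basimu vankowe.
No other proto-form is consistent with every reflex, so the reconstruction is *vanguwe.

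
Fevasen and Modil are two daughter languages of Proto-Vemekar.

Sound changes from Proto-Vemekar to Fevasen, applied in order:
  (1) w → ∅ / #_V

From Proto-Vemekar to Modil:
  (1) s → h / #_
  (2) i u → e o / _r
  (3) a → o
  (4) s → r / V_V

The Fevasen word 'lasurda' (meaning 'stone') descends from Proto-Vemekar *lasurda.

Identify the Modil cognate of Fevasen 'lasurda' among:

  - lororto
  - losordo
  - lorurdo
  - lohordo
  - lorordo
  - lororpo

lorordo

Modil: start from *lasurda.
  rule 1: no change — lasurda
  rule 2 (pre-rhotic lowering): lasurda → lasorda
  rule 3 (vowel merger): lasorda → losordo
  rule 4 (rhotacism): losordo → lorordo
  ⇒ Modil lorordo
The other candidates each miss or misapply at least one Modil change.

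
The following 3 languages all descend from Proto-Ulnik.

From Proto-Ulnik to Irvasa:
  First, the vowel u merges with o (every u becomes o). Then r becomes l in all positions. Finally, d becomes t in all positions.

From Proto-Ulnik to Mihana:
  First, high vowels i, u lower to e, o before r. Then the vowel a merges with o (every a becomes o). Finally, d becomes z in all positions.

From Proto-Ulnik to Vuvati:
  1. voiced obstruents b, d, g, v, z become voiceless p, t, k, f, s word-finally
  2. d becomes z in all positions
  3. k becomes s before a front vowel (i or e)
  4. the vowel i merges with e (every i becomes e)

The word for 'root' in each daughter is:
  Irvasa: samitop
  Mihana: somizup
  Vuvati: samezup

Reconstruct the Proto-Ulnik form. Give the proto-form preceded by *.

*samidup

Position 6: Irvasa has o, Mihana has u, Vuvati has u. Mihana preserves u here (none of its changes turn any other segment into u), so the proto-segment is *u.
Position 4: Irvasa has i, Mihana has i, Vuvati has e. Irvasa preserves i here (none of its changes turn any other segment into i), so the proto-segment is *i.
Position 2: Irvasa has a, Mihana has o, Vuvati has a. Irvasa preserves a here (none of its changes turn any other segment into a), so the proto-segment is *a.
This points to *samidup. Verify forward in each daughter:
Irvasa: *samidup
  samidup → samidop   [vowel merger]
  samidop (rule 2 does not apply)
  samidop → samitop   [unconditioned shift]
  giving Irvasa samitop.
Mihana: start from *samidup.
  rule 1: no change — samidup
  rule 2 (vowel merger): samidup → somidup
  rule 3 (unconditioned shift): somidup → somizup
  ⇒ Mihana somizup
Vuvati: start from *samidup.
  rule 1: no change — samidup
  rule 2 (unconditioned shift): samidup → samizup
  rule 3: no change — samizup
  rule 4 (vowel merger): samizup → samezup
  ⇒ Vuvati samezup
Only *samidup yields all of Irvasa samitop, Mihana somizup, Vuvati samezup.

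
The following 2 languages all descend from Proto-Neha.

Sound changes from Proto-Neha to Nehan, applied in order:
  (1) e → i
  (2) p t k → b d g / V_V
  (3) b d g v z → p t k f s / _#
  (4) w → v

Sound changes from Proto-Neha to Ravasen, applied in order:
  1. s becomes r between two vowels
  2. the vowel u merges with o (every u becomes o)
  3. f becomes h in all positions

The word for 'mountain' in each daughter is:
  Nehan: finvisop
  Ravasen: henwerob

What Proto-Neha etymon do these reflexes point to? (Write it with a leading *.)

Position 6: Nehan has s, Ravasen has r. Taking the neighbouring segments as reconstructed: Nehan s can only go back to *s; Ravasen r could go back to *s or *r — the one source consistent with every daughter is *s.
Position 2: Nehan has i, Ravasen has e. Ravasen preserves e here (none of its changes turn any other segment into e), so the proto-segment is *e.
Position 1: Nehan has f, Ravasen has h. Taking the neighbouring segments as reconstructed: Nehan f can only go back to *f; Ravasen h could go back to *f or *h — the one source consistent with every daughter is *f.
This points to *fenwesob. Verify forward in each daughter:
Nehan: *fenwesob > finwisob > finwisop > finvisop  (by vowel merger, final devoicing, unconditioned shift)
Ravasen: *fenwesob
  fenwesob → fenwerob   [rhotacism]
  fenwerob (rule 2 does not apply)
  fenwerob → henwerob   [unconditioned shift]
  giving Ravasen henwerob.
Only *fenwesob yields all of Nehan finvisop, Ravasen henwerob.

*fenwesob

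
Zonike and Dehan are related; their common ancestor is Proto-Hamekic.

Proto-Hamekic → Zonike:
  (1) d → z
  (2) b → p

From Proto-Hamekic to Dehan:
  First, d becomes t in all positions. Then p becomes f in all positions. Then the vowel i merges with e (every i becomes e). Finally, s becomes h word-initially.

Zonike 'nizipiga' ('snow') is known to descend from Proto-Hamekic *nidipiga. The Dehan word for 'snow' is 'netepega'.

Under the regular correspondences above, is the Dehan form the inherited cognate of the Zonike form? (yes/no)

no

Derive the expected Dehan reflex of *nidipiga:
Dehan: start from *nidipiga.
  rule 1 (unconditioned shift): nidipiga → nitipiga
  rule 2 (unconditioned shift): nitipiga → nitifiga
  rule 3 (vowel merger): nitifiga → netefega
  rule 4: no change — netefega
  ⇒ Dehan netefega
The regular Dehan reflex would be 'netefega', but the attested form is 'netepega'. The correspondence is irregular, so they are not cognates (the Dehan form has a different source).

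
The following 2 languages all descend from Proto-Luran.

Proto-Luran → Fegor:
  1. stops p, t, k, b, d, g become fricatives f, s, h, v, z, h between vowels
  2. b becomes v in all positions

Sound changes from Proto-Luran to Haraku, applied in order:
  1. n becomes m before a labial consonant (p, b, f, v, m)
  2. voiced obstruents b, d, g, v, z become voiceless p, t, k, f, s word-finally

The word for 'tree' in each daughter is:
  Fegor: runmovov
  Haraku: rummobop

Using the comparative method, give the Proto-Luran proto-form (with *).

Position 3: Fegor has n, Haraku has m. Fegor preserves n here (none of its changes turn any other segment into n), so the proto-segment is *n.
Position 6: Fegor has v, Haraku has b. Haraku preserves b here (none of its changes turn any other segment into b), so the proto-segment is *b.
Position 8: Fegor has v, Haraku has p. Taking the neighbouring segments as reconstructed: Fegor v could go back to *b or *v; Haraku p could go back to *p or *b — the one source consistent with every daughter is *b.
Verify the candidate proto-form against each daughter:
Fegor: *runmobob > runmovob > runmovov  (by intervocalic lenition, unconditioned shift)
Haraku: start from *runmobob.
  rule 1 (nasal place assimilation): runmobob → rummobob
  rule 2 (final devoicing): rummobob → rummobop
  ⇒ Haraku rummobop
*runmobob is the unique common source.

*runmobob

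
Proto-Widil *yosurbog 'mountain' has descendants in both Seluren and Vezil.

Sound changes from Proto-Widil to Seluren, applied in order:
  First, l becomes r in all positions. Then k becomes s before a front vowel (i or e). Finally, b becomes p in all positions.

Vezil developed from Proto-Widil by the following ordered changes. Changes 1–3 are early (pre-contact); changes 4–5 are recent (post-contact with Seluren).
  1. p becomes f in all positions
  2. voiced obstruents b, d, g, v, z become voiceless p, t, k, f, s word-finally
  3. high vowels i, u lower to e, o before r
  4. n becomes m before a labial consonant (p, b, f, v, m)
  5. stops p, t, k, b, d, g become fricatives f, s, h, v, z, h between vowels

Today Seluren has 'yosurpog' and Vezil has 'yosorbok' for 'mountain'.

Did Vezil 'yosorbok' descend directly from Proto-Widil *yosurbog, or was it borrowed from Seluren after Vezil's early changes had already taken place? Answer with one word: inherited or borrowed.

If inherited, *yosurbog would pass through all of Vezil's changes:
Vezil: start from *yosurbog.
  rule 1: no change — yosurbog
  rule 2 (final devoicing): yosurbog → yosurbok
  rule 3 (pre-rhotic lowering): yosurbok → yosorbok
  rule 4: no change — yosorbok
  rule 5: no change — yosorbok
  ⇒ Vezil yosorbok
If borrowed from Seluren 'yosurpog' after the early changes, it would undergo only the recent ones:
  rule 4 (nasal place assimilation): no change (yosurpog)
  rule 5 (intervocalic lenition): no change (yosurpog)
  ⇒ as a loan: yosurpog
Vezil 'yosorbok' matches the inherited outcome exactly, so it is an inherited cognate, not a loan.

inherited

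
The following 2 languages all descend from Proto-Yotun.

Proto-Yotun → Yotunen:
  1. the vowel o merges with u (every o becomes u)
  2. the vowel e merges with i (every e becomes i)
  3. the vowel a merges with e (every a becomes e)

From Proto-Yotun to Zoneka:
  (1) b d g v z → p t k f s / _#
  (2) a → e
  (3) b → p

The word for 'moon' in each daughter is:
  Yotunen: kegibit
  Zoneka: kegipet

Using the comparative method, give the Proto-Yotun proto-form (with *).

Position 6: Yotunen has i, Zoneka has e. Taking the neighbouring segments as reconstructed: Yotunen i could go back to *e or *i; Zoneka e could go back to *a or *e — the one source consistent with every daughter is *e.
Position 2: Yotunen has e, Zoneka has e. In Yotunen, e can only continue *a, so the proto-segment is *a.
Continuing position by position gives *kagibet; check it forward:
Yotunen: *kagibet > kagibit > kegibit  (by vowel merger, vowel merger)
Zoneka: *kagibet
  kagibet (rule 1 does not apply)
  kagibet → kegibet   [vowel merger]
  kegibet → kegipet   [unconditioned shift]
  giving Zoneka kegipet.
Only *kagibet yields all of Yotunen kegibit, Zoneka kegipet.

*kagibet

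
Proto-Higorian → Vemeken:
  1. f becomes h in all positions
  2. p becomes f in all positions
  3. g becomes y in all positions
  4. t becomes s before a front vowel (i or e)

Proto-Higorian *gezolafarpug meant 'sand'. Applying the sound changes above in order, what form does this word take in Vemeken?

Vemeken: *gezolafarpug > gezolaharpug > gezolaharfug > yezolaharfuy  (by unconditioned shift, unconditioned shift, unconditioned shift)

yezolaharfuy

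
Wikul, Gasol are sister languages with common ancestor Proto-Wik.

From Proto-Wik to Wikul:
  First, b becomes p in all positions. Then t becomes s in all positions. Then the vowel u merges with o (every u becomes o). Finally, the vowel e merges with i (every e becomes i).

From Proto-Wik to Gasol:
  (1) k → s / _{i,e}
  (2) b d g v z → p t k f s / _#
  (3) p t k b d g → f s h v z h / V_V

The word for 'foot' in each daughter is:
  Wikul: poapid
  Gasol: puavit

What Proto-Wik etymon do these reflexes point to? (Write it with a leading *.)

Position 4: Wikul has p, Gasol has v. Taking the neighbouring segments as reconstructed: Wikul p could go back to *p or *b; Gasol v could go back to *b or *v — the one source consistent with every daughter is *b.
Position 2: Wikul has o, Gasol has u. Gasol preserves u here (none of its changes turn any other segment into u), so the proto-segment is *u.
This points to *puabid. Verify forward in each daughter:
Wikul: *puabid > puapid > poapid  (by unconditioned shift, vowel merger)
Gasol: *puabid
  puabid (rule 1 does not apply)
  puabid → puabit   [final devoicing]
  puabit → puavit   [intervocalic lenition]
  giving Gasol puavit.
Only *puabid yields all of Wikul poapid, Gasol puavit.

*puabid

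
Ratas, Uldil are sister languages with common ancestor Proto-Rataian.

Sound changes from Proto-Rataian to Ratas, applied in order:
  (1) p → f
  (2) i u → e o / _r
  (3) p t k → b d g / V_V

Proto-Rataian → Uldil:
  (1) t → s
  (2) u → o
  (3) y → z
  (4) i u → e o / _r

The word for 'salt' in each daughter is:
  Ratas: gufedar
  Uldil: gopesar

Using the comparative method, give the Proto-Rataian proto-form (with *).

Position 5: Ratas has d, Uldil has s. Taking the neighbouring segments as reconstructed: Ratas d could go back to *t or *d; Uldil s could go back to *t or *s — the one source consistent with every daughter is *t.
Position 2: Ratas has u, Uldil has o. Ratas preserves u here (none of its changes turn any other segment into u), so the proto-segment is *u.
Position 3: Ratas has f, Uldil has p. Uldil preserves p here (none of its changes turn any other segment into p), so the proto-segment is *p.
This points to *gupetar. Verify forward in each daughter:
Ratas: start from *gupetar.
  rule 1 (unconditioned shift): gupetar → gufetar
  rule 2: no change — gufetar
  rule 3 (intervocalic voicing): gufetar → gufedar
  ⇒ Ratas gufedar
Uldil: start from *gupetar.
  rule 1 (unconditioned shift): gupetar → gupesar
  rule 2 (vowel merger): gupesar → gopesar
  rule 3: no change — gopesar
  rule 4: no change — gopesar
  ⇒ Uldil gopesar
Only *gupetar yields all of Ratas gufedar, Uldil gopesar.

*gupetar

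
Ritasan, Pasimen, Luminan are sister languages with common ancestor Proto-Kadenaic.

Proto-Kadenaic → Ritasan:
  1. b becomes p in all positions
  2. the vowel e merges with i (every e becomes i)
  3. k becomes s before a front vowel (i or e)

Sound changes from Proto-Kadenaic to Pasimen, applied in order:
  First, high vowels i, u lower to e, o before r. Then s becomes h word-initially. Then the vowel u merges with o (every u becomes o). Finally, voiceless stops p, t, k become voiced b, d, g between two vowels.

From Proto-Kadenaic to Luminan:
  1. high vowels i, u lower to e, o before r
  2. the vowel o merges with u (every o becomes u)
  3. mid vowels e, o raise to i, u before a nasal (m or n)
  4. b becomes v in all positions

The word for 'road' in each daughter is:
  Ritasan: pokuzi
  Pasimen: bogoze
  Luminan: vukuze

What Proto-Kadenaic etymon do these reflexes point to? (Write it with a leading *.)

*bokuze

Position 4: Ritasan has u, Pasimen has o, Luminan has u. Ritasan preserves u here (none of its changes turn any other segment into u), so the proto-segment is *u.
Position 1: Ritasan has p, Pasimen has b, Luminan has v. Taking the neighbouring segments as reconstructed: Ritasan p could go back to *p or *b; Pasimen b can only go back to *b; Luminan v could go back to *b or *v — the one source consistent with every daughter is *b.
Position 3: Ritasan has k, Pasimen has g, Luminan has k. Ritasan preserves k here (none of its changes turn any other segment into k), so the proto-segment is *k.
Verify the candidate proto-form against each daughter:
Ritasan: *bokuze
  bokuze → pokuze   [unconditioned shift]
  pokuze → pokuzi   [vowel merger]
  pokuzi (rule 3 does not apply)
  giving Ritasan pokuzi.
Pasimen: *bokuze > bokoze > bogoze  (by vowel merger, intervocalic voicing)
Luminan: start from *bokuze.
  rule 1: no change — bokuze
  rule 2 (vowel merger): bokuze → bukuze
  rule 3: no change — bukuze
  rule 4 (unconditioned shift): bukuze → vukuze
  ⇒ Luminan vukuze
No other proto-form is consistent with every reflex, so the reconstruction is *bokuze.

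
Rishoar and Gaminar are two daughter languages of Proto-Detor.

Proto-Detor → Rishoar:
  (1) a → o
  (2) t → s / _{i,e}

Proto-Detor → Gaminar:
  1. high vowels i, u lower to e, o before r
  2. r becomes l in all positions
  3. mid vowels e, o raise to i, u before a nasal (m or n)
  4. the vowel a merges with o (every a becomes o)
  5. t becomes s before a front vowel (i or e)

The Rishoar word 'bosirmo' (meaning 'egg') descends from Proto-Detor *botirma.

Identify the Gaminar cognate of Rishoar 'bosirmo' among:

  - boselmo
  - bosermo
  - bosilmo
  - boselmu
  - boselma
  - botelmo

boselmo

Gaminar: *botirma
  botirma → boterma   [pre-rhotic lowering]
  boterma → botelma   [unconditioned shift]
  botelma (rule 3 does not apply)
  botelma → botelmo   [vowel merger]
  botelmo → boselmo   [palatalisation]
  giving Gaminar boselmo.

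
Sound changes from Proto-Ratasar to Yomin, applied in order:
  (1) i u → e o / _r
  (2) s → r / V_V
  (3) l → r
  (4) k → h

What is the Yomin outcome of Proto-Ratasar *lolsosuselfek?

rorsorurerfeh

Yomin: *lolsosuselfek
  lolsosuselfek (rule 1 does not apply)
  lolsosuselfek → lolsorurelfek   [rhotacism]
  lolsorurelfek → rorsorurerfek   [unconditioned shift]
  rorsorurerfek → rorsorurerfeh   [unconditioned shift]
  giving Yomin rorsorurerfeh.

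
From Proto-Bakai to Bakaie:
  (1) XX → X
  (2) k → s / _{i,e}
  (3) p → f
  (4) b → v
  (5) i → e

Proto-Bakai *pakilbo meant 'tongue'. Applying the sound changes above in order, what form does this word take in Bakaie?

faselvo

Bakaie: start from *pakilbo.
  rule 1: no change — pakilbo
  rule 2 (palatalisation): pakilbo → pasilbo
  rule 3 (unconditioned shift): pasilbo → fasilbo
  rule 4 (unconditioned shift): fasilbo → fasilvo
  rule 5 (vowel merger): fasilvo → faselvo
  ⇒ Bakaie faselvo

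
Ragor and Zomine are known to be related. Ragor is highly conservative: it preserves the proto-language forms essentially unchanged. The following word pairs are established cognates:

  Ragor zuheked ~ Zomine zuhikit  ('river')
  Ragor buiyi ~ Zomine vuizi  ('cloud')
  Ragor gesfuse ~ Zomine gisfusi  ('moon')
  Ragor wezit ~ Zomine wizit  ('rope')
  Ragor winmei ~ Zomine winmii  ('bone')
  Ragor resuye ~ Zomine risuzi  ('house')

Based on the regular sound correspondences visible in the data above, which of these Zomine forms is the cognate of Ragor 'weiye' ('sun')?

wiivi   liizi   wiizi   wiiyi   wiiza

wiizi

winmei ~ winmii — Ragor e corresponds to Zomine i after a consonant, before a front vowel.
resuye ~ risuzi — Ragor y corresponds to Zomine z between vowels (before a front vowel).
gesfuse ~ gisfusi, resuye ~ risuzi — Ragor e corresponds to Zomine i word-finally.
Applying these to Ragor 'weiye':
  weiye → wiiye   (e→i after a consonant, before a front vowel)
  wiiye → wiize   (y→z between vowels (before a front vowel))
  wiize → wiizi   (e→i word-finally)
So the Zomine cognate is 'wiizi'.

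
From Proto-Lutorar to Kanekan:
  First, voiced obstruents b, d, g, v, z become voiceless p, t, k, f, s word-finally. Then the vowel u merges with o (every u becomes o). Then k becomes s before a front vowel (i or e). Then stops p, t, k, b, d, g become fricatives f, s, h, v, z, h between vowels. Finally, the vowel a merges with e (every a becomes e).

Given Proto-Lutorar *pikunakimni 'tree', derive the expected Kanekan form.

Kanekan: *pikunakimni > pikonakimni > pikonasimni > pihonasimni > pihonesimni  (by vowel merger, palatalisation, intervocalic lenition, vowel merger)

pihonesimni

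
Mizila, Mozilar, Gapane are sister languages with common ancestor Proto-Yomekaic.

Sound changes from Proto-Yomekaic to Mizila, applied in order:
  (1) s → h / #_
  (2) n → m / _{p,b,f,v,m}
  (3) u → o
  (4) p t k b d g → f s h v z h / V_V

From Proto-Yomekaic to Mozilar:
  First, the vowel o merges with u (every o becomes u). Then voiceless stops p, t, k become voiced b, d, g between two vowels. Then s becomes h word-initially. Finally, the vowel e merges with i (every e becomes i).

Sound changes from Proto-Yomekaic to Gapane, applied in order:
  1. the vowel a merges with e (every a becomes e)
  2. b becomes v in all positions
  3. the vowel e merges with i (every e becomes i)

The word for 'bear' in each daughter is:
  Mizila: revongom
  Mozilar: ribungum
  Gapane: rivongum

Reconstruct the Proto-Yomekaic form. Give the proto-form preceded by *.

*rebongum

Position 4: Mizila has o, Mozilar has u, Gapane has o. Gapane preserves o here (none of its changes turn any other segment into o), so the proto-segment is *o.
Position 2: Mizila has e, Mozilar has i, Gapane has i. Mizila preserves e here (none of its changes turn any other segment into e), so the proto-segment is *e.
Position 7: Mizila has o, Mozilar has u, Gapane has u. Gapane preserves u here (none of its changes turn any other segment into u), so the proto-segment is *u.
This points to *rebongum. Verify forward in each daughter:
Mizila: start from *rebongum.
  rule 1: no change — rebongum
  rule 2: no change — rebongum
  rule 3 (vowel merger): rebongum → rebongom
  rule 4 (intervocalic lenition): rebongom → revongom
  ⇒ Mizila revongom
Mozilar: start from *rebongum.
  rule 1 (vowel merger): rebongum → rebungum
  rule 2: no change — rebungum
  rule 3: no change — rebungum
  rule 4 (vowel merger): rebungum → ribungum
  ⇒ Mozilar ribungum
Gapane: start from *rebongum.
  rule 1: no change — rebongum
  rule 2 (unconditioned shift): rebongum → revongum
  rule 3 (vowel merger): revongum → rivongum
  ⇒ Gapane rivongum
Only *rebongum yields all of Mizila revongom, Mozilar ribungum, Gapane rivongum.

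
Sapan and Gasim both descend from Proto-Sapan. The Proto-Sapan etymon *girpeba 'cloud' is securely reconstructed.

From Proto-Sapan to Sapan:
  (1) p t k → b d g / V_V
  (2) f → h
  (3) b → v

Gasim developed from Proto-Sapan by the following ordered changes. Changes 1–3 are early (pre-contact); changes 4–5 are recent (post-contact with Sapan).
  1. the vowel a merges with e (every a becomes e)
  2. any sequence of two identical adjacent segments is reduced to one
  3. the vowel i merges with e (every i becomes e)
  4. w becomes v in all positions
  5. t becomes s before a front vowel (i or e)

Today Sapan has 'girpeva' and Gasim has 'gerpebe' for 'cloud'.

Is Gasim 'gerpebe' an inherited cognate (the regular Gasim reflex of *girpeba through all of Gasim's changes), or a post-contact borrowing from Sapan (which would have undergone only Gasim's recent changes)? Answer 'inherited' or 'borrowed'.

inherited

If inherited, *girpeba would pass through all of Gasim's changes:
Gasim: start from *girpeba.
  rule 1 (vowel merger): girpeba → girpebe
  rule 2: no change — girpebe
  rule 3 (vowel merger): girpebe → gerpebe
  rule 4: no change — gerpebe
  rule 5: no change — gerpebe
  ⇒ Gasim gerpebe
If borrowed from Sapan 'girpeva' after the early changes, it would undergo only the recent ones:
  rule 4 (unconditioned shift): no change (girpeva)
  rule 5 (palatalisation): no change (girpeva)
  ⇒ as a loan: girpeva
Gasim 'gerpebe' matches the inherited outcome exactly, so it is an inherited cognate, not a loan.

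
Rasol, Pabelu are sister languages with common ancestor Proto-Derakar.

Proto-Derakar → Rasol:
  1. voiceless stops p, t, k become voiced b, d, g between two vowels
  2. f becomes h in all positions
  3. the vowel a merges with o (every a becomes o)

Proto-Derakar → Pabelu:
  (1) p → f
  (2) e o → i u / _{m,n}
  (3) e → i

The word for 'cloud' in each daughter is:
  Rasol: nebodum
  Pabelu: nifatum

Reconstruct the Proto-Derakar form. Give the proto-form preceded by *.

Position 3: Rasol has b, Pabelu has f. Taking the neighbouring segments as reconstructed: Rasol b could go back to *p or *b; Pabelu f could go back to *p or *f — the one source consistent with every daughter is *p.
Position 4: Rasol has o, Pabelu has a. Pabelu preserves a here (none of its changes turn any other segment into a), so the proto-segment is *a.
Position 2: Rasol has e, Pabelu has i. Rasol preserves e here (none of its changes turn any other segment into e), so the proto-segment is *e.
This points to *nepatum. Verify forward in each daughter:
Rasol: *nepatum > nebadum > nebodum  (by intervocalic voicing, vowel merger)
Pabelu: *nepatum > nefatum > nifatum  (by unconditioned shift, vowel merger)
*nepatum is the unique common source.

*nepatum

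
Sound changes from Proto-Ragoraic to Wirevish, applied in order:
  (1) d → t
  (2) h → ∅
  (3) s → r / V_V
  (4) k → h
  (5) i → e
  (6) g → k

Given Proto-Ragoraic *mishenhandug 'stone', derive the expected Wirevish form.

merenantuk

Wirevish: start from *mishenhandug.
  rule 1 (unconditioned shift): mishenhandug → mishenhantug
  rule 2 (h-loss): mishenhantug → misenantug
  rule 3 (rhotacism): misenantug → mirenantug
  rule 4: no change — mirenantug
  rule 5 (vowel merger): mirenantug → merenantug
  rule 6 (unconditioned shift): merenantug → merenantuk
  ⇒ Wirevish merenantuk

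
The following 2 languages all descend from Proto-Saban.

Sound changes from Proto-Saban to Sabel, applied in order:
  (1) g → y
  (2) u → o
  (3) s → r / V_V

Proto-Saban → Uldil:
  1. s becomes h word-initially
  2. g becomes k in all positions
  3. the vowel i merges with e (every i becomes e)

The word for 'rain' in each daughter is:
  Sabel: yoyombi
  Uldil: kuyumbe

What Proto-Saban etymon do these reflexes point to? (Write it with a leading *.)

*guyumbi

Position 4: Sabel has o, Uldil has u. Uldil preserves u here (none of its changes turn any other segment into u), so the proto-segment is *u.
Position 7: Sabel has i, Uldil has e. Sabel preserves i here (none of its changes turn any other segment into i), so the proto-segment is *i.
Verify the candidate proto-form against each daughter:
Sabel: *guyumbi > yuyumbi > yoyombi  (by unconditioned shift, vowel merger)
Uldil: *guyumbi
  guyumbi (rule 1 does not apply)
  guyumbi → kuyumbi   [unconditioned shift]
  kuyumbi → kuyumbe   [vowel merger]
  giving Uldil kuyumbe.
No other proto-form is consistent with every reflex, so the reconstruction is *guyumbi.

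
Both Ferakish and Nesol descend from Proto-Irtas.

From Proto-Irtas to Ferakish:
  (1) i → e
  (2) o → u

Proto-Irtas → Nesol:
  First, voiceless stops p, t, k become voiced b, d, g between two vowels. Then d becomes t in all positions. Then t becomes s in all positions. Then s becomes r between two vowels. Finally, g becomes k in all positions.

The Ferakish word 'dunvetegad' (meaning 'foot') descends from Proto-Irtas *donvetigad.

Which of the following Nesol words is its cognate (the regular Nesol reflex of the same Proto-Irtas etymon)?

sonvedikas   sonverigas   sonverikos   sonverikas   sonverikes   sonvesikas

sonverikas

Nesol: start from *donvetigad.
  rule 1 (intervocalic voicing): donvetigad → donvedigad
  rule 2 (unconditioned shift): donvedigad → tonvetigat
  rule 3 (unconditioned shift): tonvetigat → sonvesigas
  rule 4 (rhotacism): sonvesigas → sonverigas
  rule 5 (unconditioned shift): sonverigas → sonverikas
  ⇒ Nesol sonverikas
The other candidates each miss or misapply at least one Nesol change.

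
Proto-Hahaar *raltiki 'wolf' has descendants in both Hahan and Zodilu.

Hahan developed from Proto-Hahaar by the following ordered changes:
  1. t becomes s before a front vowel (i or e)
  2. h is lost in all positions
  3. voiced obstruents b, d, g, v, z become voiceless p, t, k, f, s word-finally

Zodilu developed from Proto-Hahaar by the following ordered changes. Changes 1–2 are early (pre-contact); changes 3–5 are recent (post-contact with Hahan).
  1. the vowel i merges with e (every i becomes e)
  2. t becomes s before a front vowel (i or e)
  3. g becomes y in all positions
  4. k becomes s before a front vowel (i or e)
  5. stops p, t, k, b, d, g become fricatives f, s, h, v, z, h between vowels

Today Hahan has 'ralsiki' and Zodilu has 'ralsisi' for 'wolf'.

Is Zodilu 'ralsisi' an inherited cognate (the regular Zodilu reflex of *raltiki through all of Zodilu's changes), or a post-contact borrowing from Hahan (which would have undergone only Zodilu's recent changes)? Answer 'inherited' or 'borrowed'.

borrowed

If inherited, *raltiki would pass through all of Zodilu's changes:
Zodilu: *raltiki > ralteke > ralseke > ralsese  (by vowel merger, palatalisation, palatalisation)
If borrowed from Hahan 'ralsiki' after the early changes, it would undergo only the recent ones:
  rule 3 (unconditioned shift): no change (ralsiki)
  rule 4 (palatalisation): ralsiki → ralsisi
  rule 5 (intervocalic lenition): no change (ralsisi)
  ⇒ as a loan: ralsisi
Zodilu 'ralsisi' matches the loan outcome 'ralsisi', not the inherited 'ralsese' — it skipped the early Zodilu changes, so it was borrowed from Hahan.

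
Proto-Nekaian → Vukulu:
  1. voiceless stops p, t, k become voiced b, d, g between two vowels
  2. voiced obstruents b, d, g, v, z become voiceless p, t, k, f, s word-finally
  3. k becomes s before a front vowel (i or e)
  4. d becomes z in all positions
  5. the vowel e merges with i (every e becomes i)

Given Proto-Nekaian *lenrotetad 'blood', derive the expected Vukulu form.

Vukulu: *lenrotetad > lenrodedad > lenrodedat > lenrozezat > linrozizat  (by intervocalic voicing, final devoicing, unconditioned shift, vowel merger)

linrozizat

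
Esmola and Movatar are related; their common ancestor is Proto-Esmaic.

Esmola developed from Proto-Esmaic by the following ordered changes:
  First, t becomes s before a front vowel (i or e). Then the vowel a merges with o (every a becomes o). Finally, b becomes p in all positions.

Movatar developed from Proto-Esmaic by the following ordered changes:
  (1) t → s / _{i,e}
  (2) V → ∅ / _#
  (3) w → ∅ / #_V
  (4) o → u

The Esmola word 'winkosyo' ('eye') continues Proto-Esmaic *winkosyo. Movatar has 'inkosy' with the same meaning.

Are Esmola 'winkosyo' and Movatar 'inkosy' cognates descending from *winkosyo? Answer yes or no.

no

Derive the expected Movatar reflex of *winkosyo:
Movatar: *winkosyo > winkosy > inkosy > inkusy  (by apocope, glide loss, vowel merger)
The regular Movatar reflex would be 'inkusy', but the attested form is 'inkosy'. The correspondence is irregular, so they are not cognates (the Movatar form has a different source).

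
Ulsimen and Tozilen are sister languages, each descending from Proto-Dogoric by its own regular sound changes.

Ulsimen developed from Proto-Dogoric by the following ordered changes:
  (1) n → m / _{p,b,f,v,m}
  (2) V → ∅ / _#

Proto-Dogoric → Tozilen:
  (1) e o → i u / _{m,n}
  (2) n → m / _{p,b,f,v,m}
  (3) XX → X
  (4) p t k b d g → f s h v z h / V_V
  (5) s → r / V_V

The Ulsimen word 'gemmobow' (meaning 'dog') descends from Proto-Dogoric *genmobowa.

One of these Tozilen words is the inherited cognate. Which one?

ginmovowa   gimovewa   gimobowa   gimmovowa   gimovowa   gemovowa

gimovowa

Tozilen: start from *genmobowa.
  rule 1 (pre-nasal raising): genmobowa → ginmobowa
  rule 2 (nasal place assimilation): ginmobowa → gimmobowa
  rule 3 (degemination): gimmobowa → gimobowa
  rule 4 (intervocalic lenition): gimobowa → gimovowa
  rule 5: no change — gimovowa
  ⇒ Tozilen gimovowa
Among the options, 'gimovowa' alone shows every Tozilen change applied in order.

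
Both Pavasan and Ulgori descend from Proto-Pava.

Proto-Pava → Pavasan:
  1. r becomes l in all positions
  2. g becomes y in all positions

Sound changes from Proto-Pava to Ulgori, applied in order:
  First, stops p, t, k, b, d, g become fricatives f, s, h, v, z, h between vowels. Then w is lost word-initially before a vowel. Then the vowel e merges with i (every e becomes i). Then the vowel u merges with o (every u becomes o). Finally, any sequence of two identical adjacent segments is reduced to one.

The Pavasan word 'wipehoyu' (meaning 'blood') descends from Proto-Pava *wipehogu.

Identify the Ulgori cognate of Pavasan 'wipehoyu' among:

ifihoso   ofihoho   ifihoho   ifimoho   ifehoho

ifihoho

Ulgori: *wipehogu > wifehohu > ifehohu > ifihohu > ifihoho  (by intervocalic lenition, glide loss, vowel merger, vowel merger)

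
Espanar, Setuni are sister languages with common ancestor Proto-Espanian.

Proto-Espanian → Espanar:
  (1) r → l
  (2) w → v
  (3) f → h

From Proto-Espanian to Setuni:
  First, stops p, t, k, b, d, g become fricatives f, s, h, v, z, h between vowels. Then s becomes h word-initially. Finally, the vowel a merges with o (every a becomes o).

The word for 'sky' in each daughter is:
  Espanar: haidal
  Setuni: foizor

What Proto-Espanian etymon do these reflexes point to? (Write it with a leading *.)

Position 6: Espanar has l, Setuni has r. Setuni preserves r here (none of its changes turn any other segment into r), so the proto-segment is *r.
Position 5: Espanar has a, Setuni has o. Espanar preserves a here (none of its changes turn any other segment into a), so the proto-segment is *a.
Position 2: Espanar has a, Setuni has o. Espanar preserves a here (none of its changes turn any other segment into a), so the proto-segment is *a.
This points to *faidar. Verify forward in each daughter:
Espanar: *faidar
  faidar → faidal   [unconditioned shift]
  faidal (rule 2 does not apply)
  faidal → haidal   [unconditioned shift]
  giving Espanar haidal.
Setuni: *faidar
  faidar → faizar   [intervocalic lenition]
  faizar (rule 2 does not apply)
  faizar → foizor   [vowel merger]
  giving Setuni foizor.
*faidar is the unique common source.

*faidar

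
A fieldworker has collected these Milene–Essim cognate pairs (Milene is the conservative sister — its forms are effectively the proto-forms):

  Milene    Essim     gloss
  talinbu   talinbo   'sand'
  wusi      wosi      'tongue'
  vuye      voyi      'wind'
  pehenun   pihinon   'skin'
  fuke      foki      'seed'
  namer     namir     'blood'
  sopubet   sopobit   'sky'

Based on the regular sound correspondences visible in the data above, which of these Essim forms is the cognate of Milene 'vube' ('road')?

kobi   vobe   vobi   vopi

vobi

sopubet ~ sopobit — Milene u corresponds to Essim o after a consonant, before a labial obstruent.
vuye ~ voyi, fuke ~ foki — Milene e corresponds to Essim i word-finally.
Applying these to Milene 'vube':
  vube → vobe   (u→o after a consonant, before a labial obstruent)
  vobe → vobi   (e→i word-finally)
So the Essim cognate is 'vobi'.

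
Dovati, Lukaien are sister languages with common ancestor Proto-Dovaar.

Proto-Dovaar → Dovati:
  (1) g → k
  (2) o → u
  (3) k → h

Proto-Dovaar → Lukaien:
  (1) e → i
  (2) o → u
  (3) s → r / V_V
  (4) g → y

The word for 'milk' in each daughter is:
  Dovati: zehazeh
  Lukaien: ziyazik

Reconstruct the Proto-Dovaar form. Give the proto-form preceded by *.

*zegazek

Position 6: Dovati has e, Lukaien has i. Dovati preserves e here (none of its changes turn any other segment into e), so the proto-segment is *e.
Position 2: Dovati has e, Lukaien has i. Dovati preserves e here (none of its changes turn any other segment into e), so the proto-segment is *e.
Verify the candidate proto-form against each daughter:
Dovati: *zegazek
  zegazek → zekazek   [unconditioned shift]
  zekazek (rule 2 does not apply)
  zekazek → zehazeh   [unconditioned shift]
  giving Dovati zehazeh.
Lukaien: *zegazek > zigazik > ziyazik  (by vowel merger, unconditioned shift)
*zegazek is the unique common source.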